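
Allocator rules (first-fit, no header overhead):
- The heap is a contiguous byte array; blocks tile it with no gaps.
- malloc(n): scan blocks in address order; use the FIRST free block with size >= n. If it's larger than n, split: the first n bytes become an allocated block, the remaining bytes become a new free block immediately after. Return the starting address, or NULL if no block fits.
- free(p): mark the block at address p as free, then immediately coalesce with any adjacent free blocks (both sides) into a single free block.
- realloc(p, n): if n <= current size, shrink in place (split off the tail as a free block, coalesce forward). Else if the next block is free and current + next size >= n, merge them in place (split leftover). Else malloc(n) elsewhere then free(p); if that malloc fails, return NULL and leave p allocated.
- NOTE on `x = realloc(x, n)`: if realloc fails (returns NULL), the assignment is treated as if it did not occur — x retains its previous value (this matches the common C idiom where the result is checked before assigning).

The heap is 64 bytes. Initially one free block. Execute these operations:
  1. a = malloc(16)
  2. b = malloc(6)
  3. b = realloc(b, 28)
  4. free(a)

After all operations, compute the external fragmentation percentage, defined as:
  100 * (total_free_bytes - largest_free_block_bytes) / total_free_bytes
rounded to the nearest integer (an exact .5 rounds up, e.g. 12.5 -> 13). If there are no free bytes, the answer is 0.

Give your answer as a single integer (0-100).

Answer: 44

Derivation:
Op 1: a = malloc(16) -> a = 0; heap: [0-15 ALLOC][16-63 FREE]
Op 2: b = malloc(6) -> b = 16; heap: [0-15 ALLOC][16-21 ALLOC][22-63 FREE]
Op 3: b = realloc(b, 28) -> b = 16; heap: [0-15 ALLOC][16-43 ALLOC][44-63 FREE]
Op 4: free(a) -> (freed a); heap: [0-15 FREE][16-43 ALLOC][44-63 FREE]
Free blocks: [16 20] total_free=36 largest=20 -> 100*(36-20)/36 = 1600/36 ≈ 44.444 -> rounds to 44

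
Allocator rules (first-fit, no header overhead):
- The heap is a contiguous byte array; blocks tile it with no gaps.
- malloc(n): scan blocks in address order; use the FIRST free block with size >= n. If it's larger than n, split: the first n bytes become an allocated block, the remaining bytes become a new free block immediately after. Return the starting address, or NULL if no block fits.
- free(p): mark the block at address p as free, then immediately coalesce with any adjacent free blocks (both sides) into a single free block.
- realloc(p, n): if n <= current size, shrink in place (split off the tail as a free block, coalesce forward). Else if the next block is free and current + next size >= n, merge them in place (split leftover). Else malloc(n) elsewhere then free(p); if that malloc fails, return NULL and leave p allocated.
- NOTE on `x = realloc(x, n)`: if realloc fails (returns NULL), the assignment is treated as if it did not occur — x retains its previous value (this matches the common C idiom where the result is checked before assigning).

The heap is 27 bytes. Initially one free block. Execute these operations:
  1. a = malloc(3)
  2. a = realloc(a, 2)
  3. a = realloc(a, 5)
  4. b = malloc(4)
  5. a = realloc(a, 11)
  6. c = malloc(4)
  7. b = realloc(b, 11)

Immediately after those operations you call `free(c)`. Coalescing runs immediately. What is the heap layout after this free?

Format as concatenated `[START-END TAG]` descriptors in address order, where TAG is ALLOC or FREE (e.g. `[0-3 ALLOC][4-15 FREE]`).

Answer: [0-4 FREE][5-8 ALLOC][9-19 ALLOC][20-26 FREE]

Derivation:
Op 1: a = malloc(3) -> a = 0; heap: [0-2 ALLOC][3-26 FREE]
Op 2: a = realloc(a, 2) -> a = 0; heap: [0-1 ALLOC][2-26 FREE]
Op 3: a = realloc(a, 5) -> a = 0; heap: [0-4 ALLOC][5-26 FREE]
Op 4: b = malloc(4) -> b = 5; heap: [0-4 ALLOC][5-8 ALLOC][9-26 FREE]
Op 5: a = realloc(a, 11) -> a = 9; heap: [0-4 FREE][5-8 ALLOC][9-19 ALLOC][20-26 FREE]
Op 6: c = malloc(4) -> c = 0; heap: [0-3 ALLOC][4-4 FREE][5-8 ALLOC][9-19 ALLOC][20-26 FREE]
Op 7: b = realloc(b, 11) -> NULL (b unchanged); heap: [0-3 ALLOC][4-4 FREE][5-8 ALLOC][9-19 ALLOC][20-26 FREE]
free(c): c = 0 -> block [0-3 ALLOC]; mark free, coalesce with adjacent free neighbors -> [0-4 FREE][5-8 ALLOC][9-19 ALLOC][20-26 FREE]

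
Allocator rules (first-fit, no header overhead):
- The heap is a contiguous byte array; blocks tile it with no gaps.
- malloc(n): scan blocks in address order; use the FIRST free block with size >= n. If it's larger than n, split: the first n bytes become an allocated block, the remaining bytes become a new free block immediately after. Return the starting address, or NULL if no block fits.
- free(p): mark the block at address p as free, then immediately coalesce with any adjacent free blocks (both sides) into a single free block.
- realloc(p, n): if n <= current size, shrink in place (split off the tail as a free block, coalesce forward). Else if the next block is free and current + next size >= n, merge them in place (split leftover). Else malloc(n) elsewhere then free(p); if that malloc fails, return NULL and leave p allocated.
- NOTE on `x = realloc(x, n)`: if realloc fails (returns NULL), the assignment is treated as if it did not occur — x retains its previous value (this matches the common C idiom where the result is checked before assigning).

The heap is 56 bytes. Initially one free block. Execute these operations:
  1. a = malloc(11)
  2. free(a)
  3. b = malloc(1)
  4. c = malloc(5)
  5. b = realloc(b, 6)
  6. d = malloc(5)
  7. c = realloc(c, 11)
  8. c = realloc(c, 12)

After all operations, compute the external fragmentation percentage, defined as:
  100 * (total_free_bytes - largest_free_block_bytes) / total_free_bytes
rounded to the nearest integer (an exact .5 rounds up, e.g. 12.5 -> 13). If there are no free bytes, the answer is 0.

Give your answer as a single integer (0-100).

Answer: 18

Derivation:
Op 1: a = malloc(11) -> a = 0; heap: [0-10 ALLOC][11-55 FREE]
Op 2: free(a) -> (freed a); heap: [0-55 FREE]
Op 3: b = malloc(1) -> b = 0; heap: [0-0 ALLOC][1-55 FREE]
Op 4: c = malloc(5) -> c = 1; heap: [0-0 ALLOC][1-5 ALLOC][6-55 FREE]
Op 5: b = realloc(b, 6) -> b = 6; heap: [0-0 FREE][1-5 ALLOC][6-11 ALLOC][12-55 FREE]
Op 6: d = malloc(5) -> d = 12; heap: [0-0 FREE][1-5 ALLOC][6-11 ALLOC][12-16 ALLOC][17-55 FREE]
Op 7: c = realloc(c, 11) -> c = 17; heap: [0-5 FREE][6-11 ALLOC][12-16 ALLOC][17-27 ALLOC][28-55 FREE]
Op 8: c = realloc(c, 12) -> c = 17; heap: [0-5 FREE][6-11 ALLOC][12-16 ALLOC][17-28 ALLOC][29-55 FREE]
Free blocks: [6 27] total_free=33 largest=27 -> 100*(33-27)/33 = 600/33 ≈ 18.182 -> rounds to 18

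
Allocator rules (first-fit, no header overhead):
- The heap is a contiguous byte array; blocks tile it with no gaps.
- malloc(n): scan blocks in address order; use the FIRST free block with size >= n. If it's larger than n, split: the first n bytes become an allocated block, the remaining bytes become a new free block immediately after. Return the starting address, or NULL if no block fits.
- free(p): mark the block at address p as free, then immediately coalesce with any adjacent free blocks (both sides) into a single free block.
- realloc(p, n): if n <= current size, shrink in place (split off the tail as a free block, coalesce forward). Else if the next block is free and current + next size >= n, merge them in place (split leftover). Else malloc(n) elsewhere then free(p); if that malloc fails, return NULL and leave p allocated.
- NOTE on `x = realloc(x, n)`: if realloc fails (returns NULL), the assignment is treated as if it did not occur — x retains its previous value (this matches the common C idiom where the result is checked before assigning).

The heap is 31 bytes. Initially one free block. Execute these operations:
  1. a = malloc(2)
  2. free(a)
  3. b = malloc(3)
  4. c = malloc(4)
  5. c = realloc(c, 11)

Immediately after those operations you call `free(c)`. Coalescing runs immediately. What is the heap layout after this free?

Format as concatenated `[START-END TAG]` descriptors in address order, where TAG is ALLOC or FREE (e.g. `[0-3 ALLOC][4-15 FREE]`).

Answer: [0-2 ALLOC][3-30 FREE]

Derivation:
Op 1: a = malloc(2) -> a = 0; heap: [0-1 ALLOC][2-30 FREE]
Op 2: free(a) -> (freed a); heap: [0-30 FREE]
Op 3: b = malloc(3) -> b = 0; heap: [0-2 ALLOC][3-30 FREE]
Op 4: c = malloc(4) -> c = 3; heap: [0-2 ALLOC][3-6 ALLOC][7-30 FREE]
Op 5: c = realloc(c, 11) -> c = 3; heap: [0-2 ALLOC][3-13 ALLOC][14-30 FREE]
free(c): c = 3 -> block [3-13 ALLOC]; mark free, coalesce with adjacent free neighbors -> [0-2 ALLOC][3-30 FREE]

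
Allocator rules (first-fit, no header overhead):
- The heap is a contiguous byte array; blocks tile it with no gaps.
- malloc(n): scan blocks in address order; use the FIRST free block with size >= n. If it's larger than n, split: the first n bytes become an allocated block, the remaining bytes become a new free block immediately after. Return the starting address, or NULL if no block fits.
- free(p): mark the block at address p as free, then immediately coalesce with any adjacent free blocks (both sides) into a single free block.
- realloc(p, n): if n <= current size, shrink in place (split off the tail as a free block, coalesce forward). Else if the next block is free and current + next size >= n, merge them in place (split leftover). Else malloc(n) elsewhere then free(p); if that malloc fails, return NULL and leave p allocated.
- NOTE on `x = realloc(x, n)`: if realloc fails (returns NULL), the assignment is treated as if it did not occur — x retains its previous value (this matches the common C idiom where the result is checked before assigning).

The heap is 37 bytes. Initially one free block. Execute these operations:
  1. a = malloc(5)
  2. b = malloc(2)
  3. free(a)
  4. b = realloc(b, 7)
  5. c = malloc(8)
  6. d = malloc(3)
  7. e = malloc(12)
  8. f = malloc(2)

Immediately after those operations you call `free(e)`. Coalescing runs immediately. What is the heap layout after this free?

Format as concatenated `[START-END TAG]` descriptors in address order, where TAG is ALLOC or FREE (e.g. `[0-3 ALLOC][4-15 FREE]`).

Answer: [0-2 ALLOC][3-4 ALLOC][5-11 ALLOC][12-19 ALLOC][20-36 FREE]

Derivation:
Op 1: a = malloc(5) -> a = 0; heap: [0-4 ALLOC][5-36 FREE]
Op 2: b = malloc(2) -> b = 5; heap: [0-4 ALLOC][5-6 ALLOC][7-36 FREE]
Op 3: free(a) -> (freed a); heap: [0-4 FREE][5-6 ALLOC][7-36 FREE]
Op 4: b = realloc(b, 7) -> b = 5; heap: [0-4 FREE][5-11 ALLOC][12-36 FREE]
Op 5: c = malloc(8) -> c = 12; heap: [0-4 FREE][5-11 ALLOC][12-19 ALLOC][20-36 FREE]
Op 6: d = malloc(3) -> d = 0; heap: [0-2 ALLOC][3-4 FREE][5-11 ALLOC][12-19 ALLOC][20-36 FREE]
Op 7: e = malloc(12) -> e = 20; heap: [0-2 ALLOC][3-4 FREE][5-11 ALLOC][12-19 ALLOC][20-31 ALLOC][32-36 FREE]
Op 8: f = malloc(2) -> f = 3; heap: [0-2 ALLOC][3-4 ALLOC][5-11 ALLOC][12-19 ALLOC][20-31 ALLOC][32-36 FREE]
free(e): e = 20 -> block [20-31 ALLOC]; mark free, coalesce with adjacent free neighbors -> [0-2 ALLOC][3-4 ALLOC][5-11 ALLOC][12-19 ALLOC][20-36 FREE]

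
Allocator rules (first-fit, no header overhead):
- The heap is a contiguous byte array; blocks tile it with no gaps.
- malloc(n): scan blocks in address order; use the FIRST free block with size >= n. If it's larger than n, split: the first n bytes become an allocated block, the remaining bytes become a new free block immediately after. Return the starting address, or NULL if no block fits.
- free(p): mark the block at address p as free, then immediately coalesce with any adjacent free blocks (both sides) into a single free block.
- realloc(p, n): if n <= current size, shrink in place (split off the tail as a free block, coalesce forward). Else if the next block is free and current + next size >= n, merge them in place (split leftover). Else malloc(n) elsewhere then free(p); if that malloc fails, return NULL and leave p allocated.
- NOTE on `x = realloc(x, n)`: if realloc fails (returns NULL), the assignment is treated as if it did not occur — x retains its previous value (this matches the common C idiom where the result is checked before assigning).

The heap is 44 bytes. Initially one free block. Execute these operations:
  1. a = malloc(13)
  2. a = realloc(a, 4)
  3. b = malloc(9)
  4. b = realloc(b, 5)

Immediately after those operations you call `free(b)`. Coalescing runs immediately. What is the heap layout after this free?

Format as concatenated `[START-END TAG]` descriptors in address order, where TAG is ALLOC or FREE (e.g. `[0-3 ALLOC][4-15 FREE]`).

Op 1: a = malloc(13) -> a = 0; heap: [0-12 ALLOC][13-43 FREE]
Op 2: a = realloc(a, 4) -> a = 0; heap: [0-3 ALLOC][4-43 FREE]
Op 3: b = malloc(9) -> b = 4; heap: [0-3 ALLOC][4-12 ALLOC][13-43 FREE]
Op 4: b = realloc(b, 5) -> b = 4; heap: [0-3 ALLOC][4-8 ALLOC][9-43 FREE]
free(b): b = 4 -> block [4-8 ALLOC]; mark free, coalesce with adjacent free neighbors -> [0-3 ALLOC][4-43 FREE]

Answer: [0-3 ALLOC][4-43 FREE]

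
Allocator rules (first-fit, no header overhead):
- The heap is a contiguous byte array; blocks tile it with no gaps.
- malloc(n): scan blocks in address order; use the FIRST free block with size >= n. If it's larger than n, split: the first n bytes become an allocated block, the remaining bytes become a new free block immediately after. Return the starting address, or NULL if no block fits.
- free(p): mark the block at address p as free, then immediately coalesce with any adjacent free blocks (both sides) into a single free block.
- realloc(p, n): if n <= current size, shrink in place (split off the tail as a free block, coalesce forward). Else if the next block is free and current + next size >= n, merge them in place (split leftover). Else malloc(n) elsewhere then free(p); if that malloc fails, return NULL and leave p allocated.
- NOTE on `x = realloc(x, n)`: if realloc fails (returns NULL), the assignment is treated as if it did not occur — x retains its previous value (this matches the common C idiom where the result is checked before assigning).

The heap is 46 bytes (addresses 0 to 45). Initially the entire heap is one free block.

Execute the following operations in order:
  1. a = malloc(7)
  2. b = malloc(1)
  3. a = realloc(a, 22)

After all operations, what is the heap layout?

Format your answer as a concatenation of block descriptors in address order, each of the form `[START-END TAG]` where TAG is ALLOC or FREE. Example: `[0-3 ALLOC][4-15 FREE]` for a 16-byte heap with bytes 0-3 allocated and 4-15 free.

Op 1: a = malloc(7) -> a = 0; heap: [0-6 ALLOC][7-45 FREE]
Op 2: b = malloc(1) -> b = 7; heap: [0-6 ALLOC][7-7 ALLOC][8-45 FREE]
Op 3: a = realloc(a, 22) -> a = 8; heap: [0-6 FREE][7-7 ALLOC][8-29 ALLOC][30-45 FREE]

Answer: [0-6 FREE][7-7 ALLOC][8-29 ALLOC][30-45 FREE]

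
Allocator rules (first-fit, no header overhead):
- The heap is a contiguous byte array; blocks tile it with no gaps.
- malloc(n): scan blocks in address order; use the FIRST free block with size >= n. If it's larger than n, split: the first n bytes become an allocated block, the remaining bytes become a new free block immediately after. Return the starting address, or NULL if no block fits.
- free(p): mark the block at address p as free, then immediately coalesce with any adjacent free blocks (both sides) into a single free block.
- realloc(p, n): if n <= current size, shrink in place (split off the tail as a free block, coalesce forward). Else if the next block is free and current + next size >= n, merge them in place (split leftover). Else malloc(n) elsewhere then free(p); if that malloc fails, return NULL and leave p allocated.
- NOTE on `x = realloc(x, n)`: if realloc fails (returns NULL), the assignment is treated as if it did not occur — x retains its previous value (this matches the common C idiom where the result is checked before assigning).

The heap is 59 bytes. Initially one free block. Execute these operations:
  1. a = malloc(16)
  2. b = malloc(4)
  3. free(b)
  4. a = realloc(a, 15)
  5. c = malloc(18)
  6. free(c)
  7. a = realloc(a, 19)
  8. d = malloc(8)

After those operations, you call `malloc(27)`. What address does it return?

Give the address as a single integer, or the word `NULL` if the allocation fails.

Op 1: a = malloc(16) -> a = 0; heap: [0-15 ALLOC][16-58 FREE]
Op 2: b = malloc(4) -> b = 16; heap: [0-15 ALLOC][16-19 ALLOC][20-58 FREE]
Op 3: free(b) -> (freed b); heap: [0-15 ALLOC][16-58 FREE]
Op 4: a = realloc(a, 15) -> a = 0; heap: [0-14 ALLOC][15-58 FREE]
Op 5: c = malloc(18) -> c = 15; heap: [0-14 ALLOC][15-32 ALLOC][33-58 FREE]
Op 6: free(c) -> (freed c); heap: [0-14 ALLOC][15-58 FREE]
Op 7: a = realloc(a, 19) -> a = 0; heap: [0-18 ALLOC][19-58 FREE]
Op 8: d = malloc(8) -> d = 19; heap: [0-18 ALLOC][19-26 ALLOC][27-58 FREE]
malloc(27): first-fit scan over [0-18 ALLOC][19-26 ALLOC][27-58 FREE] -> 27

Answer: 27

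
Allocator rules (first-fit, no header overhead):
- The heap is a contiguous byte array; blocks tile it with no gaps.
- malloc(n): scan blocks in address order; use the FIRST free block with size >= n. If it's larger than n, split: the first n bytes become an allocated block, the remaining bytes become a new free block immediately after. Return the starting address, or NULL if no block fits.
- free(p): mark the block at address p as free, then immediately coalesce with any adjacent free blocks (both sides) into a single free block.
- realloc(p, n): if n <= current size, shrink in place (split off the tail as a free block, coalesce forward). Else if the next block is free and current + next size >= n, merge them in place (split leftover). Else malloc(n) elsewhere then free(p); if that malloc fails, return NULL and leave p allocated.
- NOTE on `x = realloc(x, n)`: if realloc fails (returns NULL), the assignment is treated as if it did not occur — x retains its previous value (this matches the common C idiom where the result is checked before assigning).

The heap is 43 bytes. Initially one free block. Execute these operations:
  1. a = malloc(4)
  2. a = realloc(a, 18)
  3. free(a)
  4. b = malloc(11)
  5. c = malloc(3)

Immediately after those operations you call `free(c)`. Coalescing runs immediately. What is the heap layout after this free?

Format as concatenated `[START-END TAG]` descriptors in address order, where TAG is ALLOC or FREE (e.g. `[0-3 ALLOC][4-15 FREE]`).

Op 1: a = malloc(4) -> a = 0; heap: [0-3 ALLOC][4-42 FREE]
Op 2: a = realloc(a, 18) -> a = 0; heap: [0-17 ALLOC][18-42 FREE]
Op 3: free(a) -> (freed a); heap: [0-42 FREE]
Op 4: b = malloc(11) -> b = 0; heap: [0-10 ALLOC][11-42 FREE]
Op 5: c = malloc(3) -> c = 11; heap: [0-10 ALLOC][11-13 ALLOC][14-42 FREE]
free(c): c = 11 -> block [11-13 ALLOC]; mark free, coalesce with adjacent free neighbors -> [0-10 ALLOC][11-42 FREE]

Answer: [0-10 ALLOC][11-42 FREE]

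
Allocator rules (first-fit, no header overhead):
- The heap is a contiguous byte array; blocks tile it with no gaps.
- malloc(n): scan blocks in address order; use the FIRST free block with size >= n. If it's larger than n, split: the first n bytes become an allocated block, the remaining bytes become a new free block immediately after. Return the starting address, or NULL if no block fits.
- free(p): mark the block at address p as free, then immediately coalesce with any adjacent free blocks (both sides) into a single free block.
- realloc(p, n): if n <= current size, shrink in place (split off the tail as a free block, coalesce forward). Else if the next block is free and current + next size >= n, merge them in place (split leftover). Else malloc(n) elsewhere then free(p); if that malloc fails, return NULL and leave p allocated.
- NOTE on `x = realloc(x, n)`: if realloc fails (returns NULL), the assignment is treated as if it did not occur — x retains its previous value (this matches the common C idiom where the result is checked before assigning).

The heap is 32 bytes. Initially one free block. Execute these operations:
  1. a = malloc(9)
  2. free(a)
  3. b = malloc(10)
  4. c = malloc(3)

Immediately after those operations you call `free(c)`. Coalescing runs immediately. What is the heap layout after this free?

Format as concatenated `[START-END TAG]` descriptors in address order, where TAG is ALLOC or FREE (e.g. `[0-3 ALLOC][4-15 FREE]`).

Op 1: a = malloc(9) -> a = 0; heap: [0-8 ALLOC][9-31 FREE]
Op 2: free(a) -> (freed a); heap: [0-31 FREE]
Op 3: b = malloc(10) -> b = 0; heap: [0-9 ALLOC][10-31 FREE]
Op 4: c = malloc(3) -> c = 10; heap: [0-9 ALLOC][10-12 ALLOC][13-31 FREE]
free(c): c = 10 -> block [10-12 ALLOC]; mark free, coalesce with adjacent free neighbors -> [0-9 ALLOC][10-31 FREE]

Answer: [0-9 ALLOC][10-31 FREE]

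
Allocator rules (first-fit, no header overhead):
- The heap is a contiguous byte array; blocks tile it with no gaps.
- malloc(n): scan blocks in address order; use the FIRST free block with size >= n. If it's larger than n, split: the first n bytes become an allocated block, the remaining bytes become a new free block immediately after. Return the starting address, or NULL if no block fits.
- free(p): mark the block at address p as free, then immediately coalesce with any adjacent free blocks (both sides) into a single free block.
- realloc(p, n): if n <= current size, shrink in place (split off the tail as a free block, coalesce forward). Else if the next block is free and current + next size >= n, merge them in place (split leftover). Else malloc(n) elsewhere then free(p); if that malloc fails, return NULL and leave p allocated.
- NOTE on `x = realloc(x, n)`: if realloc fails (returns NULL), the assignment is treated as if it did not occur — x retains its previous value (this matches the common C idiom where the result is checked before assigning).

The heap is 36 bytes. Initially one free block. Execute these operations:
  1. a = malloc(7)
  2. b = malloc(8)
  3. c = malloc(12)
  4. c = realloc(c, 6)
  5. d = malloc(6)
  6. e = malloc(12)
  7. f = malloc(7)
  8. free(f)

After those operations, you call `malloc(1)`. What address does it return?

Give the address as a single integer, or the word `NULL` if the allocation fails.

Answer: 27

Derivation:
Op 1: a = malloc(7) -> a = 0; heap: [0-6 ALLOC][7-35 FREE]
Op 2: b = malloc(8) -> b = 7; heap: [0-6 ALLOC][7-14 ALLOC][15-35 FREE]
Op 3: c = malloc(12) -> c = 15; heap: [0-6 ALLOC][7-14 ALLOC][15-26 ALLOC][27-35 FREE]
Op 4: c = realloc(c, 6) -> c = 15; heap: [0-6 ALLOC][7-14 ALLOC][15-20 ALLOC][21-35 FREE]
Op 5: d = malloc(6) -> d = 21; heap: [0-6 ALLOC][7-14 ALLOC][15-20 ALLOC][21-26 ALLOC][27-35 FREE]
Op 6: e = malloc(12) -> e = NULL; heap: [0-6 ALLOC][7-14 ALLOC][15-20 ALLOC][21-26 ALLOC][27-35 FREE]
Op 7: f = malloc(7) -> f = 27; heap: [0-6 ALLOC][7-14 ALLOC][15-20 ALLOC][21-26 ALLOC][27-33 ALLOC][34-35 FREE]
Op 8: free(f) -> (freed f); heap: [0-6 ALLOC][7-14 ALLOC][15-20 ALLOC][21-26 ALLOC][27-35 FREE]
malloc(1): first-fit scan over [0-6 ALLOC][7-14 ALLOC][15-20 ALLOC][21-26 ALLOC][27-35 FREE] -> 27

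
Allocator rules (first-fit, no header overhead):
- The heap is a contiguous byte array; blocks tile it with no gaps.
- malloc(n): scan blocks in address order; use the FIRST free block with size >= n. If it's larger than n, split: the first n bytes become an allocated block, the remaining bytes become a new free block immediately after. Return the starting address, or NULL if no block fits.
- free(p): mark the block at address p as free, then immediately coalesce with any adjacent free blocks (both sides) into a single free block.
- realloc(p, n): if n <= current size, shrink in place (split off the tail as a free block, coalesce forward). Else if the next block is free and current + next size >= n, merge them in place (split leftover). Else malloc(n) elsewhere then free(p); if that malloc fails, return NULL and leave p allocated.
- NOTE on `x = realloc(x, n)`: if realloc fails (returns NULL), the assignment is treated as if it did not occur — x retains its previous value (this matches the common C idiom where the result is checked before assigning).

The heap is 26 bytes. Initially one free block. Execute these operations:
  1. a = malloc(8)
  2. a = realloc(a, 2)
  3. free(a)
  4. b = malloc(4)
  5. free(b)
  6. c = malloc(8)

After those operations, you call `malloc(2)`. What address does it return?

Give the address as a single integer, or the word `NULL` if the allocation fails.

Op 1: a = malloc(8) -> a = 0; heap: [0-7 ALLOC][8-25 FREE]
Op 2: a = realloc(a, 2) -> a = 0; heap: [0-1 ALLOC][2-25 FREE]
Op 3: free(a) -> (freed a); heap: [0-25 FREE]
Op 4: b = malloc(4) -> b = 0; heap: [0-3 ALLOC][4-25 FREE]
Op 5: free(b) -> (freed b); heap: [0-25 FREE]
Op 6: c = malloc(8) -> c = 0; heap: [0-7 ALLOC][8-25 FREE]
malloc(2): first-fit scan over [0-7 ALLOC][8-25 FREE] -> 8

Answer: 8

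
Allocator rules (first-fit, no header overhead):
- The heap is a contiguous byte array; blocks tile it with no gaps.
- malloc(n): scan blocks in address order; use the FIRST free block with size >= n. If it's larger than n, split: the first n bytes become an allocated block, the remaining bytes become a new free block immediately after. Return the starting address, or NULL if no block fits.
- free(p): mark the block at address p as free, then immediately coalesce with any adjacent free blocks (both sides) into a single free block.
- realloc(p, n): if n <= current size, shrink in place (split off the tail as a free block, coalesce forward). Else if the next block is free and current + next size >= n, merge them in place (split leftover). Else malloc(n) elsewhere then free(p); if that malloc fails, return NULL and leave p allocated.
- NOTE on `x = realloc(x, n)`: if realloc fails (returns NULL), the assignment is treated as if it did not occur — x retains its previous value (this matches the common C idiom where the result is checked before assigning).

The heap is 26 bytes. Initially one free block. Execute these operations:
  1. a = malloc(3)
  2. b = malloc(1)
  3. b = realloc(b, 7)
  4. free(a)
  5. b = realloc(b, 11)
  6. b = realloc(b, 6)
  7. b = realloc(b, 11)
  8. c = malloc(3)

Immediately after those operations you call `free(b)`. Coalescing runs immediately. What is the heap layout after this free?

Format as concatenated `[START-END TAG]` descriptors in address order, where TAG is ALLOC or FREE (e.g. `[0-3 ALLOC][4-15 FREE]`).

Answer: [0-2 ALLOC][3-25 FREE]

Derivation:
Op 1: a = malloc(3) -> a = 0; heap: [0-2 ALLOC][3-25 FREE]
Op 2: b = malloc(1) -> b = 3; heap: [0-2 ALLOC][3-3 ALLOC][4-25 FREE]
Op 3: b = realloc(b, 7) -> b = 3; heap: [0-2 ALLOC][3-9 ALLOC][10-25 FREE]
Op 4: free(a) -> (freed a); heap: [0-2 FREE][3-9 ALLOC][10-25 FREE]
Op 5: b = realloc(b, 11) -> b = 3; heap: [0-2 FREE][3-13 ALLOC][14-25 FREE]
Op 6: b = realloc(b, 6) -> b = 3; heap: [0-2 FREE][3-8 ALLOC][9-25 FREE]
Op 7: b = realloc(b, 11) -> b = 3; heap: [0-2 FREE][3-13 ALLOC][14-25 FREE]
Op 8: c = malloc(3) -> c = 0; heap: [0-2 ALLOC][3-13 ALLOC][14-25 FREE]
free(b): b = 3 -> block [3-13 ALLOC]; mark free, coalesce with adjacent free neighbors -> [0-2 ALLOC][3-25 FREE]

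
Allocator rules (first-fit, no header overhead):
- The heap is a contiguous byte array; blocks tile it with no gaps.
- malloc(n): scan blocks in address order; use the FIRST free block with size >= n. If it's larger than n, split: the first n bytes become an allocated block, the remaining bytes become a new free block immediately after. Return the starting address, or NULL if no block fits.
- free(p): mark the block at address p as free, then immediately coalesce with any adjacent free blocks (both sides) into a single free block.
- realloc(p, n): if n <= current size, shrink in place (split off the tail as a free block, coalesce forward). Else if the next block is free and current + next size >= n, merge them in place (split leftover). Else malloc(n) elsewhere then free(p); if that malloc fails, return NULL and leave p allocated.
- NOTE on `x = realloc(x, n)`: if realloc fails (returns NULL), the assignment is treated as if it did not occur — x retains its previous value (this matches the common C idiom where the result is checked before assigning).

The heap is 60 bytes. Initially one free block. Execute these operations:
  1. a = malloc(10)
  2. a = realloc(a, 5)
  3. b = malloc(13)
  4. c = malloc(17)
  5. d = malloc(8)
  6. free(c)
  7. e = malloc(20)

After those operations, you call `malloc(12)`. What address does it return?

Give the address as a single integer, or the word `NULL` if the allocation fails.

Answer: 18

Derivation:
Op 1: a = malloc(10) -> a = 0; heap: [0-9 ALLOC][10-59 FREE]
Op 2: a = realloc(a, 5) -> a = 0; heap: [0-4 ALLOC][5-59 FREE]
Op 3: b = malloc(13) -> b = 5; heap: [0-4 ALLOC][5-17 ALLOC][18-59 FREE]
Op 4: c = malloc(17) -> c = 18; heap: [0-4 ALLOC][5-17 ALLOC][18-34 ALLOC][35-59 FREE]
Op 5: d = malloc(8) -> d = 35; heap: [0-4 ALLOC][5-17 ALLOC][18-34 ALLOC][35-42 ALLOC][43-59 FREE]
Op 6: free(c) -> (freed c); heap: [0-4 ALLOC][5-17 ALLOC][18-34 FREE][35-42 ALLOC][43-59 FREE]
Op 7: e = malloc(20) -> e = NULL; heap: [0-4 ALLOC][5-17 ALLOC][18-34 FREE][35-42 ALLOC][43-59 FREE]
malloc(12): first-fit scan over [0-4 ALLOC][5-17 ALLOC][18-34 FREE][35-42 ALLOC][43-59 FREE] -> 18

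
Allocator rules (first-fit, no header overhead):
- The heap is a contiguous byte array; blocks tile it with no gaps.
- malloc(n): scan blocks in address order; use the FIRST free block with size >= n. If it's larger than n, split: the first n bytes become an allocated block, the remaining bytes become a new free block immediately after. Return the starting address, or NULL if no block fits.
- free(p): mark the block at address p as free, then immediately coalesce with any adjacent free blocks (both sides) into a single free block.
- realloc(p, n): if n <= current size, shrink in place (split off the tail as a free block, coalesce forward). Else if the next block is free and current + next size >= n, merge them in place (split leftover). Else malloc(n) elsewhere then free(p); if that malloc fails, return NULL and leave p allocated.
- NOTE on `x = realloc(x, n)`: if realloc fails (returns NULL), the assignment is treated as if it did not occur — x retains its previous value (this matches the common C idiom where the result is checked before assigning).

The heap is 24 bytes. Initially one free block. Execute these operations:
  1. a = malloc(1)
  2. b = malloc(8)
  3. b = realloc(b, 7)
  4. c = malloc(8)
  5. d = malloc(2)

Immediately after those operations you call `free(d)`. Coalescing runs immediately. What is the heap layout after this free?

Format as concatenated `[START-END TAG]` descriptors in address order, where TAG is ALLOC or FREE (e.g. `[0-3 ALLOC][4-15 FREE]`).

Answer: [0-0 ALLOC][1-7 ALLOC][8-15 ALLOC][16-23 FREE]

Derivation:
Op 1: a = malloc(1) -> a = 0; heap: [0-0 ALLOC][1-23 FREE]
Op 2: b = malloc(8) -> b = 1; heap: [0-0 ALLOC][1-8 ALLOC][9-23 FREE]
Op 3: b = realloc(b, 7) -> b = 1; heap: [0-0 ALLOC][1-7 ALLOC][8-23 FREE]
Op 4: c = malloc(8) -> c = 8; heap: [0-0 ALLOC][1-7 ALLOC][8-15 ALLOC][16-23 FREE]
Op 5: d = malloc(2) -> d = 16; heap: [0-0 ALLOC][1-7 ALLOC][8-15 ALLOC][16-17 ALLOC][18-23 FREE]
free(d): d = 16 -> block [16-17 ALLOC]; mark free, coalesce with adjacent free neighbors -> [0-0 ALLOC][1-7 ALLOC][8-15 ALLOC][16-23 FREE]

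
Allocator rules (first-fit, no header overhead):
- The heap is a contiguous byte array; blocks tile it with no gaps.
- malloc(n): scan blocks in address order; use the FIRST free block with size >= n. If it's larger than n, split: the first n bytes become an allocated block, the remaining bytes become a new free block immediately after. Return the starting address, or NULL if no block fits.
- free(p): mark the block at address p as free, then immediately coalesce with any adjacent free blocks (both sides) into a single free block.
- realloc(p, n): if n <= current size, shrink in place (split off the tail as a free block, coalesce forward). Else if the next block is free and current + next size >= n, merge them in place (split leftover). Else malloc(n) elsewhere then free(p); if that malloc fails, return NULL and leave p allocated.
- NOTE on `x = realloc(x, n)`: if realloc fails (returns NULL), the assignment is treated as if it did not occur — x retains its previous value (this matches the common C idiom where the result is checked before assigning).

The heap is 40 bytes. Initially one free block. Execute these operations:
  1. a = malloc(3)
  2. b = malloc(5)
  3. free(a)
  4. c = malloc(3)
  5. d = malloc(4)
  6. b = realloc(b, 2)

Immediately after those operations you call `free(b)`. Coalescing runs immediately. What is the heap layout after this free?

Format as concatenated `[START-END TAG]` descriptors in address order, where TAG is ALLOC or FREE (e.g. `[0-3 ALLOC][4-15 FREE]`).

Op 1: a = malloc(3) -> a = 0; heap: [0-2 ALLOC][3-39 FREE]
Op 2: b = malloc(5) -> b = 3; heap: [0-2 ALLOC][3-7 ALLOC][8-39 FREE]
Op 3: free(a) -> (freed a); heap: [0-2 FREE][3-7 ALLOC][8-39 FREE]
Op 4: c = malloc(3) -> c = 0; heap: [0-2 ALLOC][3-7 ALLOC][8-39 FREE]
Op 5: d = malloc(4) -> d = 8; heap: [0-2 ALLOC][3-7 ALLOC][8-11 ALLOC][12-39 FREE]
Op 6: b = realloc(b, 2) -> b = 3; heap: [0-2 ALLOC][3-4 ALLOC][5-7 FREE][8-11 ALLOC][12-39 FREE]
free(b): b = 3 -> block [3-4 ALLOC]; mark free, coalesce with adjacent free neighbors -> [0-2 ALLOC][3-7 FREE][8-11 ALLOC][12-39 FREE]

Answer: [0-2 ALLOC][3-7 FREE][8-11 ALLOC][12-39 FREE]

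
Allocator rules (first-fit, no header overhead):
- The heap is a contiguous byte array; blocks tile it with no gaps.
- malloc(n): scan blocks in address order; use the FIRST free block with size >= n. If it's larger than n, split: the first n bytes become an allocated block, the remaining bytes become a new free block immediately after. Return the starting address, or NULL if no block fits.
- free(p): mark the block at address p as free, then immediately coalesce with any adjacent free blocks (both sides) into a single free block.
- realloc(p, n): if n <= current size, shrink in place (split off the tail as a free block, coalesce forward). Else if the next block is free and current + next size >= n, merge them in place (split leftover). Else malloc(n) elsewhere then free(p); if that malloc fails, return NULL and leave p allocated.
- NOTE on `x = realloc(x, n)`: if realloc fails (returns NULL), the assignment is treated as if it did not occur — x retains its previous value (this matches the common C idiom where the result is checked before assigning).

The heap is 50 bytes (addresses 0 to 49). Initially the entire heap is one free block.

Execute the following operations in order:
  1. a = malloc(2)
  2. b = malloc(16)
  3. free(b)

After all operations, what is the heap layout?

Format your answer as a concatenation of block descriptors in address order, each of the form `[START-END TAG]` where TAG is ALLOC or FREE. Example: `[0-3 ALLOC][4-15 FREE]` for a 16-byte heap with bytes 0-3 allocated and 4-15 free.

Op 1: a = malloc(2) -> a = 0; heap: [0-1 ALLOC][2-49 FREE]
Op 2: b = malloc(16) -> b = 2; heap: [0-1 ALLOC][2-17 ALLOC][18-49 FREE]
Op 3: free(b) -> (freed b); heap: [0-1 ALLOC][2-49 FREE]

Answer: [0-1 ALLOC][2-49 FREE]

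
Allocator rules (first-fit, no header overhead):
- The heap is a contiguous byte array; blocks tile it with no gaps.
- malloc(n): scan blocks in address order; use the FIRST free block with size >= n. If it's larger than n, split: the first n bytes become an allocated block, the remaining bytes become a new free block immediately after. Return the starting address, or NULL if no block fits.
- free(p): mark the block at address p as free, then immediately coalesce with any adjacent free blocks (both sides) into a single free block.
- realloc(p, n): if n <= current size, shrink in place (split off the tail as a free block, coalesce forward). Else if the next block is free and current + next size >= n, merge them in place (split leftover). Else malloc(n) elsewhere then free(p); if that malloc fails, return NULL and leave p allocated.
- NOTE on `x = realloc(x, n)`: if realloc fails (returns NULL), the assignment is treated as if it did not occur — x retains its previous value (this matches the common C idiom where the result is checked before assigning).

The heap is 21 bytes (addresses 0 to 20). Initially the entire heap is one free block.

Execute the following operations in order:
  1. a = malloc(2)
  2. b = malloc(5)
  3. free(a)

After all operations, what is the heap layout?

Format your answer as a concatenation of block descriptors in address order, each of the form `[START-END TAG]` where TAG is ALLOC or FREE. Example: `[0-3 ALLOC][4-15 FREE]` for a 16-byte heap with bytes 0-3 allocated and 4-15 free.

Answer: [0-1 FREE][2-6 ALLOC][7-20 FREE]

Derivation:
Op 1: a = malloc(2) -> a = 0; heap: [0-1 ALLOC][2-20 FREE]
Op 2: b = malloc(5) -> b = 2; heap: [0-1 ALLOC][2-6 ALLOC][7-20 FREE]
Op 3: free(a) -> (freed a); heap: [0-1 FREE][2-6 ALLOC][7-20 FREE]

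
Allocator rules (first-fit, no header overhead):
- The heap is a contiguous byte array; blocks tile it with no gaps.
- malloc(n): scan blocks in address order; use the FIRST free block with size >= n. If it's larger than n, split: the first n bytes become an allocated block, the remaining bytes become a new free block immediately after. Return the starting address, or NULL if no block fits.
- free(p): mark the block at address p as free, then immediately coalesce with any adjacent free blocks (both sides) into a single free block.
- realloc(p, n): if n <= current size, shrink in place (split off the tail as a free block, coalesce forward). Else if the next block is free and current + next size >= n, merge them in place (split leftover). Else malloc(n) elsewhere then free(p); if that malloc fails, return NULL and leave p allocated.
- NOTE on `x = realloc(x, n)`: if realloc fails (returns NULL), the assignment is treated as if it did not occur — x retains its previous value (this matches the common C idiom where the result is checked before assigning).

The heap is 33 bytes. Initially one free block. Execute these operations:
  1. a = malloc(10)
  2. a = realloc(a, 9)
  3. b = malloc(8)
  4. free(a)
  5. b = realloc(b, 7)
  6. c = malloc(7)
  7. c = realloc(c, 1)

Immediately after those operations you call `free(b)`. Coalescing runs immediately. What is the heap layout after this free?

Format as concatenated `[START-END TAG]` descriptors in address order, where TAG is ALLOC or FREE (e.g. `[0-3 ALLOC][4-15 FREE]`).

Answer: [0-0 ALLOC][1-32 FREE]

Derivation:
Op 1: a = malloc(10) -> a = 0; heap: [0-9 ALLOC][10-32 FREE]
Op 2: a = realloc(a, 9) -> a = 0; heap: [0-8 ALLOC][9-32 FREE]
Op 3: b = malloc(8) -> b = 9; heap: [0-8 ALLOC][9-16 ALLOC][17-32 FREE]
Op 4: free(a) -> (freed a); heap: [0-8 FREE][9-16 ALLOC][17-32 FREE]
Op 5: b = realloc(b, 7) -> b = 9; heap: [0-8 FREE][9-15 ALLOC][16-32 FREE]
Op 6: c = malloc(7) -> c = 0; heap: [0-6 ALLOC][7-8 FREE][9-15 ALLOC][16-32 FREE]
Op 7: c = realloc(c, 1) -> c = 0; heap: [0-0 ALLOC][1-8 FREE][9-15 ALLOC][16-32 FREE]
free(b): b = 9 -> block [9-15 ALLOC]; mark free, coalesce with adjacent free neighbors -> [0-0 ALLOC][1-32 FREE]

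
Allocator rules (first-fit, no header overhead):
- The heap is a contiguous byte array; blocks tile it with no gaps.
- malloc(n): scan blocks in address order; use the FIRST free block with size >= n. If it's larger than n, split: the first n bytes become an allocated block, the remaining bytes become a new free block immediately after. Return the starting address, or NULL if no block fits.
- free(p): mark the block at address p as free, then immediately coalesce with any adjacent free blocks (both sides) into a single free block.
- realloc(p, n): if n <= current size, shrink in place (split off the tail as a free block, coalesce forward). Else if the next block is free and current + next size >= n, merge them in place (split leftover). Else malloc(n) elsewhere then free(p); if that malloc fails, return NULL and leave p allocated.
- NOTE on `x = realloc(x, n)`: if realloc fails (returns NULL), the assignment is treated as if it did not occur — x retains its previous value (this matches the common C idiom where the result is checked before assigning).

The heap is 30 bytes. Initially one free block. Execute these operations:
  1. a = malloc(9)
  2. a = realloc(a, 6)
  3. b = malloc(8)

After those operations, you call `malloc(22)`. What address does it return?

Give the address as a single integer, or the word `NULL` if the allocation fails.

Answer: NULL

Derivation:
Op 1: a = malloc(9) -> a = 0; heap: [0-8 ALLOC][9-29 FREE]
Op 2: a = realloc(a, 6) -> a = 0; heap: [0-5 ALLOC][6-29 FREE]
Op 3: b = malloc(8) -> b = 6; heap: [0-5 ALLOC][6-13 ALLOC][14-29 FREE]
malloc(22): first-fit scan over [0-5 ALLOC][6-13 ALLOC][14-29 FREE] -> NULL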